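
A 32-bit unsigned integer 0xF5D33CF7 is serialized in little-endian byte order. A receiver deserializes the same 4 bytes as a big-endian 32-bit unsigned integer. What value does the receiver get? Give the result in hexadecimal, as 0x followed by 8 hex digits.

0xF73CD3F5

Stored little-endian, the bytes at ascending addresses are F7 3C D3 F5.
Read back as big-endian, the last byte is least significant, giving 0xF73CD3F5.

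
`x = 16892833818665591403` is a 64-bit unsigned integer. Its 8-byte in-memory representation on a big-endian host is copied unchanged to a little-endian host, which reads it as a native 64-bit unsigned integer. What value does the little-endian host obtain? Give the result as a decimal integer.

16892833818665591403 in 64-bit hexadecimal is 0xEA6F66DB2344A26B.
Stored big-endian, the bytes at ascending addresses are EA 6F 66 DB 23 44 A2 6B.
Read back as little-endian, the first byte is least significant, giving 0x6BA24423DB666FEA.
0x6BA24423DB666FEA = 7755836429080883178.

7755836429080883178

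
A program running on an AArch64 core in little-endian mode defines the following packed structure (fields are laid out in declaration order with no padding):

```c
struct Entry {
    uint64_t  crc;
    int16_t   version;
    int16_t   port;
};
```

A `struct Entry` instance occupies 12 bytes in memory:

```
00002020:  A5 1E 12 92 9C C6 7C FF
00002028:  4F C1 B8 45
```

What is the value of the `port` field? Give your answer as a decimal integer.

`port` follows `crc` (8 B), `version` (2 B), so it starts at offset 8 + 2 = 10 and occupies 2 bytes.
Bytes at offsets 10..11: B8 45.
Little-endian: lowest address holds the least-significant byte.
Reassemble most-significant byte first: 45 B8 → 0x45B8.
0x45B8 = 17848.

17848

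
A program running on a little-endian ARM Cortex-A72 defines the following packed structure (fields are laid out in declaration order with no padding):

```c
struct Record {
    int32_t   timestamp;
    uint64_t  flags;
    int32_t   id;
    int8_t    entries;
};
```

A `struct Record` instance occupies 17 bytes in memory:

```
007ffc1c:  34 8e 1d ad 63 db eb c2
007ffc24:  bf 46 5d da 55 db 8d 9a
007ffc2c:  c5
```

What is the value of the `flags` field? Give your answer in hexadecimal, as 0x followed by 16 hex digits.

0xDA5D46BFC2EBDB63

`flags` follows `timestamp` (4 bytes), so it starts at byte offset 4 and occupies 8 bytes.
Bytes at offsets 4..11: 63 DB EB C2 BF 46 5D DA.
Little-endian stores the least-significant byte at the lowest address.
Reassemble most-significant byte first: DA 5D 46 BF C2 EB DB 63 → 0xDA5D46BFC2EBDB63.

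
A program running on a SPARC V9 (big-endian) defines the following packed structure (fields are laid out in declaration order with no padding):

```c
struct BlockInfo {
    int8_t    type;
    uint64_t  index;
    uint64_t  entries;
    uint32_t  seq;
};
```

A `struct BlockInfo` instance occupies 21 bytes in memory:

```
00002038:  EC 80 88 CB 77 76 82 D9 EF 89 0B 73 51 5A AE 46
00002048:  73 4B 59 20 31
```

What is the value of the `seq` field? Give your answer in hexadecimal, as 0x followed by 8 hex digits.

0x4B592031

`seq` follows `type` (1 B), `index` (8 B), `entries` (8 B), so it starts at offset 1 + 8 + 8 = 17 and occupies 4 bytes.
Bytes at offsets 17..20: 4B 59 20 31.
Big-endian stores the most-significant byte at the lowest address.
The bytes are already most-significant first: 0x4B592031.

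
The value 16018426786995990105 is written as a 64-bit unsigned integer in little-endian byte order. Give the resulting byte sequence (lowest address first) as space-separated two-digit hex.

59 6E 7F 23 4B E2 4C DE

16018426786995990105 in hexadecimal, padded to 64 bits, is 0xDE4CE24B237F6E59.
Split into bytes (most-significant first): DE 4C E2 4B 23 7F 6E 59.
Little-endian stores the least-significant byte at the lowest address.
So at ascending addresses the bytes are 59 6E 7F 23 4B E2 4C DE.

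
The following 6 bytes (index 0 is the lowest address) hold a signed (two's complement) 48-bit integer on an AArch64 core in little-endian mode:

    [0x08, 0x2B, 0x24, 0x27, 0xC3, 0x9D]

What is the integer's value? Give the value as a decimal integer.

-108013475845368

Little-endian: lowest address holds the least-significant byte.
Reassemble most-significant byte first: 9D C3 27 24 2B 08 → 0x9DC327242B08.
Top bit is set, so as a signed 48-bit value this is 0x9DC327242B08 − 2^48 = -108013475845368.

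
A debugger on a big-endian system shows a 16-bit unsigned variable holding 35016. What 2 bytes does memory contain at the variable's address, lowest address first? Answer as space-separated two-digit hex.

35016 in hexadecimal, padded to 16 bits, is 0x88C8.
Split into bytes (most-significant first): 88 C8.
In big-endian order the high byte comes first in memory.
So the memory order matches the most-significant-first order: 88 C8.

88 C8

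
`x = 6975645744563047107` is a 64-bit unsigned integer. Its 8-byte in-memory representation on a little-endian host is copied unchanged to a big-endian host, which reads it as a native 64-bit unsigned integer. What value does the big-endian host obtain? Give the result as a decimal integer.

6975645744563047107 in 64-bit hexadecimal is 0x60CE78D89BA54AC3.
Stored little-endian, the bytes at ascending addresses are C3 4A A5 9B D8 78 CE 60.
Read back as big-endian, the last byte is least significant, giving 0xC34AA59BD878CE60.
0xC34AA59BD878CE60 = 14072242074442845792.

14072242074442845792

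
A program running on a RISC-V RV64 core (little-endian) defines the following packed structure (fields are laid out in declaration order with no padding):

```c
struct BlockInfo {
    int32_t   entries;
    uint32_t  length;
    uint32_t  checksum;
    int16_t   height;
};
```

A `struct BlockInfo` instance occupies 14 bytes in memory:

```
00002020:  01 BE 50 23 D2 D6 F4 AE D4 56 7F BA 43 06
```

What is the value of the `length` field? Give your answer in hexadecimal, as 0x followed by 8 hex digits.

0xAEF4D6D2

`length` follows `entries` (4 bytes), so it starts at byte offset 4 and occupies 4 bytes.
Bytes at offsets 4..7: D2 D6 F4 AE.
In little-endian order the low byte comes first in memory.
Reassemble most-significant byte first: AE F4 D6 D2 → 0xAEF4D6D2.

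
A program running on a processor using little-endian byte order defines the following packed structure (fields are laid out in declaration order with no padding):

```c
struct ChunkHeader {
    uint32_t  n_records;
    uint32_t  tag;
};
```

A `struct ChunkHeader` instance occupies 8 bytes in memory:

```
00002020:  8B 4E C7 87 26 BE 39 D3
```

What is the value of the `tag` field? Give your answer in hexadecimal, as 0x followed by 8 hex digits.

0xD339BE26

`tag` follows `n_records` (4 bytes), so it starts at byte offset 4 and occupies 4 bytes.
Bytes at offsets 4..7: 26 BE 39 D3.
Little-endian: lowest address holds the least-significant byte.
Reassemble most-significant byte first: D3 39 BE 26 → 0xD339BE26.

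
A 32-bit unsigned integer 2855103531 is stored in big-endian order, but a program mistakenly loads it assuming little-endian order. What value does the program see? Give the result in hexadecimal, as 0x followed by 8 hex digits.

2855103531 in 32-bit hexadecimal is 0xAA2D6C2B.
Stored big-endian, the bytes at ascending addresses are AA 2D 6C 2B.
Read back as little-endian, the first byte is least significant, giving 0x2B6C2DAA.

0x2B6C2DAA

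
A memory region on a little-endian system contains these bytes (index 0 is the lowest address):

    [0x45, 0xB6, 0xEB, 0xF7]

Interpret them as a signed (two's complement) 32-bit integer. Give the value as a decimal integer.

-135547323

Little-endian stores the least-significant byte at the lowest address.
Reassemble most-significant byte first: F7 EB B6 45 → 0xF7EBB645.
Top bit is set, so as a signed 32-bit value this is 0xF7EBB645 − 2^32 = -135547323.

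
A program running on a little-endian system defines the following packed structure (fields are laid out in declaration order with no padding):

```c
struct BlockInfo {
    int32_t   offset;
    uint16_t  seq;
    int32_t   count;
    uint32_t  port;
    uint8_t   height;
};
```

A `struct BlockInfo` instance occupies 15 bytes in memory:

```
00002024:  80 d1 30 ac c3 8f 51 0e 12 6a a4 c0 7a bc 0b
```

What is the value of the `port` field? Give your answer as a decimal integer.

`port` follows `offset` (4 B), `seq` (2 B), `count` (4 B), so it starts at offset 4 + 2 + 4 = 10 and occupies 4 bytes.
Bytes at offsets 10..13: A4 C0 7A BC.
In little-endian order the low byte comes first in memory.
Reassemble most-significant byte first: BC 7A C0 A4 → 0xBC7AC0A4.
0xBC7AC0A4 = 3162161316.

3162161316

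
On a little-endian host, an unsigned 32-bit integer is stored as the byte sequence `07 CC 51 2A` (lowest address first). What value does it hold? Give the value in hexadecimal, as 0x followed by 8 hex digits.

Little-endian: lowest address holds the least-significant byte.
Reassemble most-significant byte first: 2A 51 CC 07 → 0x2A51CC07.

0x2A51CC07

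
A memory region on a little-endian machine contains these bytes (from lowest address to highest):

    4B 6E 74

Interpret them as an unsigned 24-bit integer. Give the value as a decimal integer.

7630411

Little-endian: lowest address holds the least-significant byte.
Reassemble most-significant byte first: 74 6E 4B → 0x746E4B.
0x746E4B = 7630411.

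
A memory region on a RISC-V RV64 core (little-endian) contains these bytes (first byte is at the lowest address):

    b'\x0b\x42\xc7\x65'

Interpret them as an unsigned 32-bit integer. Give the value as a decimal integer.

1707557387

In little-endian order the low byte comes first in memory.
Reassemble most-significant byte first: 65 C7 42 0B → 0x65C7420B.
0x65C7420B = 1707557387.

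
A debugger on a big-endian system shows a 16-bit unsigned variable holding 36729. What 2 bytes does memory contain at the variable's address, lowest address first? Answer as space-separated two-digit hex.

36729 in hexadecimal, padded to 16 bits, is 0x8F79.
Split into bytes (most-significant first): 8F 79.
Big-endian stores the most-significant byte at the lowest address.
So the memory order matches the most-significant-first order: 8F 79.

8F 79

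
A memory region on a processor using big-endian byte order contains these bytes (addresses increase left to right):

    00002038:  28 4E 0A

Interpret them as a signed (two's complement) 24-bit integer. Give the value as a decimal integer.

2641418

Big-endian: lowest address holds the most-significant byte.
The bytes are already most-significant first: 0x284E0A.
0x284E0A = 2641418.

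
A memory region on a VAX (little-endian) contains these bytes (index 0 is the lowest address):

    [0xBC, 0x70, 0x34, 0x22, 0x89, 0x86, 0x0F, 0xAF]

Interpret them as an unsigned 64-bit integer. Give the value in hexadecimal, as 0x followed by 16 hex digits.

0xAF0F8689223470BC

Little-endian stores the least-significant byte at the lowest address.
Reassemble most-significant byte first: AF 0F 86 89 22 34 70 BC → 0xAF0F8689223470BC.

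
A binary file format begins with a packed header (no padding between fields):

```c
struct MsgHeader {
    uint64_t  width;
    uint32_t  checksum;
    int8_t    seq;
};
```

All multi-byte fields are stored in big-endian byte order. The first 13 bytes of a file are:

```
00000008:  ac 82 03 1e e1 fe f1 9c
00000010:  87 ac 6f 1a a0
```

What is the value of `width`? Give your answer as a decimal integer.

12430501352671474076

`width` is the first field, at byte offset 0, occupying 8 bytes.
Bytes at offsets 0..7: AC 82 03 1E E1 FE F1 9C.
In big-endian order the high byte comes first in memory.
The bytes are already most-significant first: 0xAC82031EE1FEF19C.
0xAC82031EE1FEF19C = 12430501352671474076.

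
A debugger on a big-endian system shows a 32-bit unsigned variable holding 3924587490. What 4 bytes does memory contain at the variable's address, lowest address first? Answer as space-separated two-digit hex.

E9 EC 73 E2

3924587490 in hexadecimal, padded to 32 bits, is 0xE9EC73E2.
Split into bytes (most-significant first): E9 EC 73 E2.
Big-endian stores the most-significant byte at the lowest address.
So the memory order matches the most-significant-first order: E9 EC 73 E2.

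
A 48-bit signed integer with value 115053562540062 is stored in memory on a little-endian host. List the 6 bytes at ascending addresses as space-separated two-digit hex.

115053562540062 in hexadecimal, padded to 48 bits, is 0x68A3FEB9B01E.
Split into bytes (most-significant first): 68 A3 FE B9 B0 1E.
In little-endian order the low byte comes first in memory.
So at ascending addresses the bytes are 1E B0 B9 FE A3 68.

1E B0 B9 FE A3 68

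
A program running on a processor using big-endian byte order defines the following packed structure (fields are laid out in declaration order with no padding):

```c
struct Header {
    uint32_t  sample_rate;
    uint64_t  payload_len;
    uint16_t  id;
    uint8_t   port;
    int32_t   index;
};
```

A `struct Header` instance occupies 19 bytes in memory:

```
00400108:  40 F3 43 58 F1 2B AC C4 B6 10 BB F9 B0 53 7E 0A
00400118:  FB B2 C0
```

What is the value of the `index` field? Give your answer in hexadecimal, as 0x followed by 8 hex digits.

`index` follows `sample_rate` (4 B), `payload_len` (8 B), `id` (2 B), `port` (1 B), so it starts at offset 4 + 8 + 2 + 1 = 15 and occupies 4 bytes.
Bytes at offsets 15..18: 0A FB B2 C0.
Big-endian stores the most-significant byte at the lowest address.
The bytes are already most-significant first: 0x0AFBB2C0.

0x0AFBB2C0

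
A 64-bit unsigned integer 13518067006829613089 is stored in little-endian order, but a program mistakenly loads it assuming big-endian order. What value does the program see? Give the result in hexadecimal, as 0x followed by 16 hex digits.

0x21D0012852D299BB

13518067006829613089 in 64-bit hexadecimal is 0xBB99D2522801D021.
Stored little-endian, the bytes at ascending addresses are 21 D0 01 28 52 D2 99 BB.
Read back as big-endian, the last byte is least significant, giving 0x21D0012852D299BB.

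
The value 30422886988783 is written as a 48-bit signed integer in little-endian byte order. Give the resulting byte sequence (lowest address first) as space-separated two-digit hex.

EF 3B 5F 61 AB 1B

30422886988783 in hexadecimal, padded to 48 bits, is 0x1BAB615F3BEF.
Split into bytes (most-significant first): 1B AB 61 5F 3B EF.
Little-endian: lowest address holds the least-significant byte.
So at ascending addresses the bytes are EF 3B 5F 61 AB 1B.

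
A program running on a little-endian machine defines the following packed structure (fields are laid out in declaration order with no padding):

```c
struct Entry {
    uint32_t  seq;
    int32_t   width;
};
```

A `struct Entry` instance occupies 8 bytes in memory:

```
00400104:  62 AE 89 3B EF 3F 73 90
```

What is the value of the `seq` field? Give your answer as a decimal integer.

998878818

`seq` is the first field, at byte offset 0, occupying 4 bytes.
Bytes at offsets 0..3: 62 AE 89 3B.
Little-endian stores the least-significant byte at the lowest address.
Reassemble most-significant byte first: 3B 89 AE 62 → 0x3B89AE62.
0x3B89AE62 = 998878818.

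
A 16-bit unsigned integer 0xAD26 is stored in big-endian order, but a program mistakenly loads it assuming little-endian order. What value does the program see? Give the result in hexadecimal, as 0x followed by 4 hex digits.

0x26AD

Stored big-endian, the bytes at ascending addresses are AD 26.
Read back as little-endian, the first byte is least significant, giving 0x26AD.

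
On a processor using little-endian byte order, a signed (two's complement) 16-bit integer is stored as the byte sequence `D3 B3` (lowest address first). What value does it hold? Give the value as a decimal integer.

Little-endian: lowest address holds the least-significant byte.
Reassemble most-significant byte first: B3 D3 → 0xB3D3.
Top bit is set, so as a signed 16-bit value this is 0xB3D3 − 2^16 = -19501.

-19501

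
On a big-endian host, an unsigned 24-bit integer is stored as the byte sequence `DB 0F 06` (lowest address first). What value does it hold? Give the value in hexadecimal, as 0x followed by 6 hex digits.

0xDB0F06

Big-endian: lowest address holds the most-significant byte.
The bytes are already most-significant first: 0xDB0F06.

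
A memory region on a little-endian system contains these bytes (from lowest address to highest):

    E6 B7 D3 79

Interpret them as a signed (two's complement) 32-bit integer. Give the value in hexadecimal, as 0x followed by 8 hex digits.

0x79D3B7E6

Little-endian: lowest address holds the least-significant byte.
Reassemble most-significant byte first: 79 D3 B7 E6 → 0x79D3B7E6.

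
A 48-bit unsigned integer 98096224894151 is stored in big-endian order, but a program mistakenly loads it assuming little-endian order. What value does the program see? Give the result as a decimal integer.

219338138072921

98096224894151 in 48-bit hexadecimal is 0x5937CEA37CC7.
Stored big-endian, the bytes at ascending addresses are 59 37 CE A3 7C C7.
Read back as little-endian, the first byte is least significant, giving 0xC77CA3CE3759.
0xC77CA3CE3759 = 219338138072921.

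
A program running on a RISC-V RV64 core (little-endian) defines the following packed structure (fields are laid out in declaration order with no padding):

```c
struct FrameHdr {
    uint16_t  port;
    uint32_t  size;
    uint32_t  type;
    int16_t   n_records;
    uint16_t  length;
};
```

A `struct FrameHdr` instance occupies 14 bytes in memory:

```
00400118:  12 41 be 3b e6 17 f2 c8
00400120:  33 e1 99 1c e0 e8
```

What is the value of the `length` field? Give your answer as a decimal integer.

59616

`length` follows `port` (2 B), `size` (4 B), `type` (4 B), `n_records` (2 B), so it starts at offset 2 + 4 + 4 + 2 = 12 and occupies 2 bytes.
Bytes at offsets 12..13: E0 E8.
In little-endian order the low byte comes first in memory.
Reassemble most-significant byte first: E8 E0 → 0xE8E0.
0xE8E0 = 59616.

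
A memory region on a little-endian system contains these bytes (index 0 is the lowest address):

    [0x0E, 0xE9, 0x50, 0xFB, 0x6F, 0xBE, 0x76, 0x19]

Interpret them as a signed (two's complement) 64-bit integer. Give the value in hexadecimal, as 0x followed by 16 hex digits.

Little-endian stores the least-significant byte at the lowest address.
Reassemble most-significant byte first: 19 76 BE 6F FB 50 E9 0E → 0x1976BE6FFB50E90E.

0x1976BE6FFB50E90E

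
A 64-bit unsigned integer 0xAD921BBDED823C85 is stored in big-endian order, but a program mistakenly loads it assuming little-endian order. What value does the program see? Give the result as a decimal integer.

Stored big-endian, the bytes at ascending addresses are AD 92 1B BD ED 82 3C 85.
Read back as little-endian, the first byte is least significant, giving 0x853C82EDBD1B92AD.
0x853C82EDBD1B92AD = 9600692463238615725.

9600692463238615725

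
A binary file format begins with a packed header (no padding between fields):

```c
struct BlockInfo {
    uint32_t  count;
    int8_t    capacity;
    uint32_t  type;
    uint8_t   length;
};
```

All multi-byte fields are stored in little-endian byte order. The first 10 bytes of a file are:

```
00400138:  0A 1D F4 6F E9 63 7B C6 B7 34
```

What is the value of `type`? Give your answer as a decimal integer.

`type` follows `count` (4 B), `capacity` (1 B), so it starts at offset 4 + 1 = 5 and occupies 4 bytes.
Bytes at offsets 5..8: 63 7B C6 B7.
Little-endian stores the least-significant byte at the lowest address.
Reassemble most-significant byte first: B7 C6 7B 63 → 0xB7C67B63.
0xB7C67B63 = 3083238243.

3083238243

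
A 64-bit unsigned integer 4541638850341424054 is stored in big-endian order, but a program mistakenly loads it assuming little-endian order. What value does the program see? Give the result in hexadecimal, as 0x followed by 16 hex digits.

4541638850341424054 in 64-bit hexadecimal is 0x3F072478C4B6CBB6.
Stored big-endian, the bytes at ascending addresses are 3F 07 24 78 C4 B6 CB B6.
Read back as little-endian, the first byte is least significant, giving 0xB6CBB6C47824073F.

0xB6CBB6C47824073F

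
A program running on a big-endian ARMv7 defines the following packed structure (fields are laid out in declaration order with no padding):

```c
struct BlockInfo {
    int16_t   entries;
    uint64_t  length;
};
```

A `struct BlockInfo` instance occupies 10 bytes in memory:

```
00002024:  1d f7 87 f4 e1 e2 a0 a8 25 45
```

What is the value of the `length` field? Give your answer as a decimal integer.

`length` follows `entries` (2 bytes), so it starts at byte offset 2 and occupies 8 bytes.
Bytes at offsets 2..9: 87 F4 E1 E2 A0 A8 25 45.
Big-endian: lowest address holds the most-significant byte.
The bytes are already most-significant first: 0x87F4E1E2A0A82545.
0x87F4E1E2A0A82545 = 9796703452911904069.

9796703452911904069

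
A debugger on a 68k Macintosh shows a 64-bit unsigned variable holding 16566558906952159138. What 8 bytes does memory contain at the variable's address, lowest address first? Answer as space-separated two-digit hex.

16566558906952159138 in hexadecimal, padded to 64 bits, is 0xE5E83D8D6F778FA2.
Split into bytes (most-significant first): E5 E8 3D 8D 6F 77 8F A2.
Big-endian stores the most-significant byte at the lowest address.
So the memory order matches the most-significant-first order: E5 E8 3D 8D 6F 77 8F A2.

E5 E8 3D 8D 6F 77 8F A2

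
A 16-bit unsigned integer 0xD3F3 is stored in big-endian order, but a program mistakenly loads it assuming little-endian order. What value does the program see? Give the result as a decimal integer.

Stored big-endian, the bytes at ascending addresses are D3 F3.
Read back as little-endian, the first byte is least significant, giving 0xF3D3.
0xF3D3 = 62419.

62419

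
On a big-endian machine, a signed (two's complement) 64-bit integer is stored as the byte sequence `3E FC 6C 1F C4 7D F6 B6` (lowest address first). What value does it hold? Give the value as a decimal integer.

4538621408178992822

Big-endian stores the most-significant byte at the lowest address.
The bytes are already most-significant first: 0x3EFC6C1FC47DF6B6.
0x3EFC6C1FC47DF6B6 = 4538621408178992822.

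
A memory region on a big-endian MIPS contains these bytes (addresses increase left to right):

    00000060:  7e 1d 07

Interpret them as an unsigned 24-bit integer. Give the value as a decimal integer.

8264967

Big-endian: lowest address holds the most-significant byte.
The bytes are already most-significant first: 0x7E1D07.
0x7E1D07 = 8264967.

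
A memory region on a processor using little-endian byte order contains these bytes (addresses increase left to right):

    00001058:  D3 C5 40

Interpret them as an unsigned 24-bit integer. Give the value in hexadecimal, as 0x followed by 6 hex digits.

Little-endian stores the least-significant byte at the lowest address.
Reassemble most-significant byte first: 40 C5 D3 → 0x40C5D3.

0x40C5D3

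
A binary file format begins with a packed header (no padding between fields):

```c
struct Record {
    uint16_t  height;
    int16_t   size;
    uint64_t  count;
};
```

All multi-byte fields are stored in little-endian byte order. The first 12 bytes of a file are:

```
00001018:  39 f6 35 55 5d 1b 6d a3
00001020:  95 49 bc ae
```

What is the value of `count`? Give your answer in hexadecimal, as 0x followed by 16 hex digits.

0xAEBC4995A36D1B5D

`count` follows `height` (2 B), `size` (2 B), so it starts at offset 2 + 2 = 4 and occupies 8 bytes.
Bytes at offsets 4..11: 5D 1B 6D A3 95 49 BC AE.
Little-endian stores the least-significant byte at the lowest address.
Reassemble most-significant byte first: AE BC 49 95 A3 6D 1B 5D → 0xAEBC4995A36D1B5D.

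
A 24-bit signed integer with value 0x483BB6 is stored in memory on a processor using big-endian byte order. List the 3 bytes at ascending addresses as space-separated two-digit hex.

48 3B B6

Split into bytes (most-significant first): 48 3B B6.
In big-endian order the high byte comes first in memory.
So the memory order matches the most-significant-first order: 48 3B B6.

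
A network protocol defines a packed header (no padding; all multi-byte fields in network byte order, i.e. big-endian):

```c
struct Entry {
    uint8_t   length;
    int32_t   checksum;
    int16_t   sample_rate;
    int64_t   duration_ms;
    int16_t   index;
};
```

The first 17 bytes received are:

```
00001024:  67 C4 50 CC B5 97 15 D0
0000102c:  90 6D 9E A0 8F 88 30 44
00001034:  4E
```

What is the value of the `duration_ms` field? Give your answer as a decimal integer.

`duration_ms` follows `length` (1 B), `checksum` (4 B), `sample_rate` (2 B), so it starts at offset 1 + 4 + 2 = 7 and occupies 8 bytes.
Bytes at offsets 7..14: D0 90 6D 9E A0 8F 88 30.
Big-endian: lowest address holds the most-significant byte.
The bytes are already most-significant first: 0xD0906D9EA08F8830.
Top bit is set, so as a signed 64-bit value this is 0xD0906D9EA08F8830 − 2^64 = -3418111589108185040.

-3418111589108185040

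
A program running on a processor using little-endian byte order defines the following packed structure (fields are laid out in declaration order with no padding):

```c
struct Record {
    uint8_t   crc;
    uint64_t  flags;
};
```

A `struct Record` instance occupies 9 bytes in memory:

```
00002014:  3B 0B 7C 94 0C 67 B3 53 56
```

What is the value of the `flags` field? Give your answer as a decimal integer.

`flags` follows `crc` (1 byte), so it starts at byte offset 1 and occupies 8 bytes.
Bytes at offsets 1..8: 0B 7C 94 0C 67 B3 53 56.
Little-endian: lowest address holds the least-significant byte.
Reassemble most-significant byte first: 56 53 B3 67 0C 94 7C 0B → 0x5653B3670C947C0B.
0x5653B3670C947C0B = 6220512765502848011.

6220512765502848011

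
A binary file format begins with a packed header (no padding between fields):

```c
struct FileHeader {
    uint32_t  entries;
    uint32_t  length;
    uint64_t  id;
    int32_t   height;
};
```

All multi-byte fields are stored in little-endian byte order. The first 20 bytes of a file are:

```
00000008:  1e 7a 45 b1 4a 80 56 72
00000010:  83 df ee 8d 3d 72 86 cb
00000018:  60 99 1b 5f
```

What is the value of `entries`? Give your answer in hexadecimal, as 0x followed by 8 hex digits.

`entries` is the first field, at byte offset 0, occupying 4 bytes.
Bytes at offsets 0..3: 1E 7A 45 B1.
In little-endian order the low byte comes first in memory.
Reassemble most-significant byte first: B1 45 7A 1E → 0xB1457A1E.

0xB1457A1E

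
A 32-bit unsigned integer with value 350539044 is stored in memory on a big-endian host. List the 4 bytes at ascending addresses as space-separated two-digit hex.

14 E4 CD 24

350539044 in hexadecimal, padded to 32 bits, is 0x14E4CD24.
Split into bytes (most-significant first): 14 E4 CD 24.
Big-endian stores the most-significant byte at the lowest address.
So the memory order matches the most-significant-first order: 14 E4 CD 24.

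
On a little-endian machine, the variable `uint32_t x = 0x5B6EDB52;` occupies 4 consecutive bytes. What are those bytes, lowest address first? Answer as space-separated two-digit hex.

Split into bytes (most-significant first): 5B 6E DB 52.
Little-endian stores the least-significant byte at the lowest address.
So at ascending addresses the bytes are 52 DB 6E 5B.

52 DB 6E 5B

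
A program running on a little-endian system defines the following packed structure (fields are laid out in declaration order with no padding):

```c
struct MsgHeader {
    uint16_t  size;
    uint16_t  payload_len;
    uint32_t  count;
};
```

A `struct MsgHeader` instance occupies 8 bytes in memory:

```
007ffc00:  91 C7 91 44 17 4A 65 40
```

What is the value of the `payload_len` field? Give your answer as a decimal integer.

`payload_len` follows `size` (2 bytes), so it starts at byte offset 2 and occupies 2 bytes.
Bytes at offsets 2..3: 91 44.
Little-endian stores the least-significant byte at the lowest address.
Reassemble most-significant byte first: 44 91 → 0x4491.
0x4491 = 17553.

17553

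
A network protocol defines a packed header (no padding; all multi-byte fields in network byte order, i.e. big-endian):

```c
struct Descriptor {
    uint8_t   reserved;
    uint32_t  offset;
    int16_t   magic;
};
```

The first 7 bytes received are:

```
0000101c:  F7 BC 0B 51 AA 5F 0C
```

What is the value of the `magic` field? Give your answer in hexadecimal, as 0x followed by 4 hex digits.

`magic` follows `reserved` (1 B), `offset` (4 B), so it starts at offset 1 + 4 = 5 and occupies 2 bytes.
Bytes at offsets 5..6: 5F 0C.
Big-endian stores the most-significant byte at the lowest address.
The bytes are already most-significant first: 0x5F0C.

0x5F0C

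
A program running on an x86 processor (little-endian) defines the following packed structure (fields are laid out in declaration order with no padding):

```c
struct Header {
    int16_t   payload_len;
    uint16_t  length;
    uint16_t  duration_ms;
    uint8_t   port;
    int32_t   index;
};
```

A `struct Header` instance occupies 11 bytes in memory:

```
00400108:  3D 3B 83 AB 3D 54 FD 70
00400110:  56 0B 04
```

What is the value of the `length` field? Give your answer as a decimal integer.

43907

`length` follows `payload_len` (2 bytes), so it starts at byte offset 2 and occupies 2 bytes.
Bytes at offsets 2..3: 83 AB.
Little-endian stores the least-significant byte at the lowest address.
Reassemble most-significant byte first: AB 83 → 0xAB83.
0xAB83 = 43907.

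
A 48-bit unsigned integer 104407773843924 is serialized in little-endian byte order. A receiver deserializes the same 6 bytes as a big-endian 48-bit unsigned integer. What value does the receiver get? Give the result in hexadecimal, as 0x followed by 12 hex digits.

0xD4914554F55E

104407773843924 in 48-bit hexadecimal is 0x5EF5544591D4.
Stored little-endian, the bytes at ascending addresses are D4 91 45 54 F5 5E.
Read back as big-endian, the last byte is least significant, giving 0xD4914554F55E.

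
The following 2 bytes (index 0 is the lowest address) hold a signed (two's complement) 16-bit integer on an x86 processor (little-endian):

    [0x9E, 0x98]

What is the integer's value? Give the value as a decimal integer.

-26466

Little-endian stores the least-significant byte at the lowest address.
Reassemble most-significant byte first: 98 9E → 0x989E.
Top bit is set, so as a signed 16-bit value this is 0x989E − 2^16 = -26466.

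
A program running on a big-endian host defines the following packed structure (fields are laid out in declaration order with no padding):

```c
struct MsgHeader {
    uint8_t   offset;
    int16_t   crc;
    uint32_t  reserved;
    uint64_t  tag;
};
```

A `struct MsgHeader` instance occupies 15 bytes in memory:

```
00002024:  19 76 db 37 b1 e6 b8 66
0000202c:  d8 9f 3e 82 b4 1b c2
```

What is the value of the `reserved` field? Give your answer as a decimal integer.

`reserved` follows `offset` (1 B), `crc` (2 B), so it starts at offset 1 + 2 = 3 and occupies 4 bytes.
Bytes at offsets 3..6: 37 B1 E6 B8.
In big-endian order the high byte comes first in memory.
The bytes are already most-significant first: 0x37B1E6B8.
0x37B1E6B8 = 934405816.

934405816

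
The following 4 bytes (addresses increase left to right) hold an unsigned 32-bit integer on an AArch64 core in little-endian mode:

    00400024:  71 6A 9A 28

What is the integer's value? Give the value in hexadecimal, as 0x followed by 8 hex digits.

Little-endian stores the least-significant byte at the lowest address.
Reassemble most-significant byte first: 28 9A 6A 71 → 0x289A6A71.

0x289A6A71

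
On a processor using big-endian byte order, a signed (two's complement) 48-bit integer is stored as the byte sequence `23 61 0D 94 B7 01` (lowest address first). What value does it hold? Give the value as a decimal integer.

Big-endian stores the most-significant byte at the lowest address.
The bytes are already most-significant first: 0x23610D94B701.
0x23610D94B701 = 38899746649857.

38899746649857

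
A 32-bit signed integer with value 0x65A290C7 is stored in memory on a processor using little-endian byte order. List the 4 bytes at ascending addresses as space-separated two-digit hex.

Split into bytes (most-significant first): 65 A2 90 C7.
Little-endian: lowest address holds the least-significant byte.
So at ascending addresses the bytes are C7 90 A2 65.

C7 90 A2 65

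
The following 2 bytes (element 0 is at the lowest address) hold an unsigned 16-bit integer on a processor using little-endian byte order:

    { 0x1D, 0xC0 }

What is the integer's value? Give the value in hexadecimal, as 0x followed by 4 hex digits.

Little-endian: lowest address holds the least-significant byte.
Reassemble most-significant byte first: C0 1D → 0xC01D.

0xC01D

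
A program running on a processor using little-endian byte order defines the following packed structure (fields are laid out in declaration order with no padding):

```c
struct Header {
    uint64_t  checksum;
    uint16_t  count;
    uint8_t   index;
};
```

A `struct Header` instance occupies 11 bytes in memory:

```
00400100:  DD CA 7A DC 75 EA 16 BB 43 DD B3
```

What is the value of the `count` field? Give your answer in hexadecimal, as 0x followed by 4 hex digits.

`count` follows `checksum` (8 bytes), so it starts at byte offset 8 and occupies 2 bytes.
Bytes at offsets 8..9: 43 DD.
In little-endian order the low byte comes first in memory.
Reassemble most-significant byte first: DD 43 → 0xDD43.

0xDD43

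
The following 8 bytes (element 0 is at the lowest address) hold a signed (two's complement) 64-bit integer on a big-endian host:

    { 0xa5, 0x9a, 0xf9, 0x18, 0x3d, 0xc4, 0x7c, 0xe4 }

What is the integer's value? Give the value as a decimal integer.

-6513620028527182620

Big-endian: lowest address holds the most-significant byte.
The bytes are already most-significant first: 0xA59AF9183DC47CE4.
Top bit is set, so as a signed 64-bit value this is 0xA59AF9183DC47CE4 − 2^64 = -6513620028527182620.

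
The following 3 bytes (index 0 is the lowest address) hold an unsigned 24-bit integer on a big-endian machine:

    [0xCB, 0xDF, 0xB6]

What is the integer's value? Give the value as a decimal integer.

Big-endian: lowest address holds the most-significant byte.
The bytes are already most-significant first: 0xCBDFB6.
0xCBDFB6 = 13361078.

13361078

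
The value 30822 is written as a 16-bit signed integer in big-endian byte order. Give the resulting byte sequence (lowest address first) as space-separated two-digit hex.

30822 in hexadecimal, padded to 16 bits, is 0x7866.
Split into bytes (most-significant first): 78 66.
In big-endian order the high byte comes first in memory.
So the memory order matches the most-significant-first order: 78 66.

78 66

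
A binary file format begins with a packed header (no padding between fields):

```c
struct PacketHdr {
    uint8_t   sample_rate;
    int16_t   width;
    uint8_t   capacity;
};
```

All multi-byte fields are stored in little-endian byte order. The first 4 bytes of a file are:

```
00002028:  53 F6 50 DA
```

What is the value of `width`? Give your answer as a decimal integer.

20726

`width` follows `sample_rate` (1 byte), so it starts at byte offset 1 and occupies 2 bytes.
Bytes at offsets 1..2: F6 50.
In little-endian order the low byte comes first in memory.
Reassemble most-significant byte first: 50 F6 → 0x50F6.
0x50F6 = 20726.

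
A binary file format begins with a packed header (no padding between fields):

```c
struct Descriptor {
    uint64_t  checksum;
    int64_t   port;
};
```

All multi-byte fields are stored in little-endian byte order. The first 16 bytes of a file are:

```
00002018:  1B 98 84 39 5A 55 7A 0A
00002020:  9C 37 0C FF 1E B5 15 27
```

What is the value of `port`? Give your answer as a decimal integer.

2816356286722750364

`port` follows `checksum` (8 bytes), so it starts at byte offset 8 and occupies 8 bytes.
Bytes at offsets 8..15: 9C 37 0C FF 1E B5 15 27.
Little-endian: lowest address holds the least-significant byte.
Reassemble most-significant byte first: 27 15 B5 1E FF 0C 37 9C → 0x2715B51EFF0C379C.
0x2715B51EFF0C379C = 2816356286722750364.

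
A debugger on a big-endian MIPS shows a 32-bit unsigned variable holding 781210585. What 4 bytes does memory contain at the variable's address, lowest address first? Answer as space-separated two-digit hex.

781210585 in hexadecimal, padded to 32 bits, is 0x2E9053D9.
Split into bytes (most-significant first): 2E 90 53 D9.
In big-endian order the high byte comes first in memory.
So the memory order matches the most-significant-first order: 2E 90 53 D9.

2E 90 53 D9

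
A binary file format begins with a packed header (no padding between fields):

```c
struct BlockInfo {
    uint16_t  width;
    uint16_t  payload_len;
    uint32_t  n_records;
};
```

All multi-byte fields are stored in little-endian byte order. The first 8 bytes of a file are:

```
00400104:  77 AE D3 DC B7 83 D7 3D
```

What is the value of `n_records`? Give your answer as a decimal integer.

1037534135

`n_records` follows `width` (2 B), `payload_len` (2 B), so it starts at offset 2 + 2 = 4 and occupies 4 bytes.
Bytes at offsets 4..7: B7 83 D7 3D.
In little-endian order the low byte comes first in memory.
Reassemble most-significant byte first: 3D D7 83 B7 → 0x3DD783B7.
0x3DD783B7 = 1037534135.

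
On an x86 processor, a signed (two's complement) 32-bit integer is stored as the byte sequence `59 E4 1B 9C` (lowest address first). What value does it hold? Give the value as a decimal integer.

In little-endian order the low byte comes first in memory.
Reassemble most-significant byte first: 9C 1B E4 59 → 0x9C1BE459.
Top bit is set, so as a signed 32-bit value this is 0x9C1BE459 − 2^32 = -1675893671.

-1675893671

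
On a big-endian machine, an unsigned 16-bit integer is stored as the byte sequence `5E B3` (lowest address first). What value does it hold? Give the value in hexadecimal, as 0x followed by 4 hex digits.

In big-endian order the high byte comes first in memory.
The bytes are already most-significant first: 0x5EB3.

0x5EB3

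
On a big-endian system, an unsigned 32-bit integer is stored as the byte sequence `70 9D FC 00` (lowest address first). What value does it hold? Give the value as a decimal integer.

Big-endian: lowest address holds the most-significant byte.
The bytes are already most-significant first: 0x709DFC00.
0x709DFC00 = 1889401856.

1889401856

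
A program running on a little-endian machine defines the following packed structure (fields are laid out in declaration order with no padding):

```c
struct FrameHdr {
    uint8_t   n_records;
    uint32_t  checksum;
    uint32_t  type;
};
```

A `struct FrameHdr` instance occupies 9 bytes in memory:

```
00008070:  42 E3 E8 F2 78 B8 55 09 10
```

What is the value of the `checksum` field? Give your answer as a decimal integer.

`checksum` follows `n_records` (1 byte), so it starts at byte offset 1 and occupies 4 bytes.
Bytes at offsets 1..4: E3 E8 F2 78.
Little-endian stores the least-significant byte at the lowest address.
Reassemble most-significant byte first: 78 F2 E8 E3 → 0x78F2E8E3.
0x78F2E8E3 = 2029185251.

2029185251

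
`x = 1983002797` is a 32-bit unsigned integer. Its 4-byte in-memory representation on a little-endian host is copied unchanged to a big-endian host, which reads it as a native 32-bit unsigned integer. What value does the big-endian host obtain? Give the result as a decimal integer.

1983002797 in 32-bit hexadecimal is 0x763238AD.
Stored little-endian, the bytes at ascending addresses are AD 38 32 76.
Read back as big-endian, the last byte is least significant, giving 0xAD383276.
0xAD383276 = 2906141302.

2906141302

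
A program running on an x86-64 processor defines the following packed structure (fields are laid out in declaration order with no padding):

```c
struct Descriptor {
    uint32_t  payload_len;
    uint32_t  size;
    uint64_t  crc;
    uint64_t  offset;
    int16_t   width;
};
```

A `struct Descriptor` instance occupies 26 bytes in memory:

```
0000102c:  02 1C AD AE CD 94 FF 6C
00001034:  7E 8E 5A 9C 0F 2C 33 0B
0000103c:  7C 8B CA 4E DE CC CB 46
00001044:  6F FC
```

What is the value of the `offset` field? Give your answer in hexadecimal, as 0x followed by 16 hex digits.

`offset` follows `payload_len` (4 B), `size` (4 B), `crc` (8 B), so it starts at offset 4 + 4 + 8 = 16 and occupies 8 bytes.
Bytes at offsets 16..23: 7C 8B CA 4E DE CC CB 46.
Little-endian stores the least-significant byte at the lowest address.
Reassemble most-significant byte first: 46 CB CC DE 4E CA 8B 7C → 0x46CBCCDE4ECA8B7C.

0x46CBCCDE4ECA8B7C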